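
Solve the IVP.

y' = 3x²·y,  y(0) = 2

General solution: y = Ce^(x³)
Applying IC y(0) = 2:
Particular solution: y = 2e^(x³)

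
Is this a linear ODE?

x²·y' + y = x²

Yes. Linear (y and its derivatives appear to the first power only, no products of y terms)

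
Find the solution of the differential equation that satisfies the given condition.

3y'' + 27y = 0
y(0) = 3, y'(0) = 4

General solution: y = C₁cos(3x) + C₂sin(3x)
Complex roots r = ±3i
Applying ICs: C₁ = 3, C₂ = 4/3
Particular solution: y = 3cos(3x) + (4/3)sin(3x)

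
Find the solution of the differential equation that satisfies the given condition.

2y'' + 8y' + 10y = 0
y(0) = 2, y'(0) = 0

General solution: y = e^(-2x)(C₁cos(x) + C₂sin(x))
Complex roots r = -2 ± i
Applying ICs: C₁ = 2, C₂ = 4
Particular solution: y = e^(-2x)(2cos(x) + 4sin(x))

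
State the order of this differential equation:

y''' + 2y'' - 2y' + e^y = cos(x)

The order is 3 (highest derivative is of order 3).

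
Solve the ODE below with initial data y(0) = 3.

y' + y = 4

General solution: y = 4 + Ce^(-x)
Applying y(0) = 3: C = 3 - 4 = -1
Particular solution: y = 4 - e^(-x)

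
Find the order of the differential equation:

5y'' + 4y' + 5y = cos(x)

The order is 2 (highest derivative is of order 2).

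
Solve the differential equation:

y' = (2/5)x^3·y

Separating variables and integrating:
ln|y| = x^4/10 + C

General solution: y = Ce^(x^4/10)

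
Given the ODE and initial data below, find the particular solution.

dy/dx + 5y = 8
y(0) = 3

General solution: y = 8/5 + Ce^(-5x)
Applying y(0) = 3: C = 3 - 8/5 = 7/5
Particular solution: y = 8/5 + (7/5)e^(-5x)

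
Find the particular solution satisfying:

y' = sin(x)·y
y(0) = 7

General solution: y = Ce^(-cos(x))
Applying IC y(0) = 7:
Particular solution: y = 7e^(1-cos(x))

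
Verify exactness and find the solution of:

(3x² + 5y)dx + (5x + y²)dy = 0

Verify exactness: ∂M/∂y = ∂N/∂x ✓
Find F(x,y) such that ∂F/∂x = M, ∂F/∂y = N
Solution: x³ + 5xy + y³/3 = C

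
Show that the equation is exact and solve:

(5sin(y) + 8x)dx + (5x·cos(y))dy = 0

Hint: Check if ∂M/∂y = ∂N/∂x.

Verify exactness: ∂M/∂y = ∂N/∂x ✓
Find F(x,y) such that ∂F/∂x = M, ∂F/∂y = N
Solution: 5x·sin(y) + 4x² = C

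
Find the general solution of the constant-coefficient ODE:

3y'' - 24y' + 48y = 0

Characteristic equation: 3r² - 24r + 48 = 0
Divide by 3: r² - 8r + 16 = 0
Factored: (r - 4)² = 0
Repeated root: r = 4
General solution: y = (C₁ + C₂x)e^(4x)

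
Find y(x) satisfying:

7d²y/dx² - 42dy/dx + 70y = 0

Characteristic equation: 7r² - 42r + 70 = 0
Divide by 7: r² - 6r + 10 = 0
Roots: r = 3 ± i (complex conjugates)
General solution: y = e^(3x)(C₁cos(x) + C₂sin(x))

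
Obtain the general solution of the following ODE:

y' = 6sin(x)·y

Separating variables and integrating:
ln|y| = -6cos(x) + C

General solution: y = Ce^(-6cos(x))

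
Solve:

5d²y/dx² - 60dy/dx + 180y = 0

Characteristic equation: 5r² - 60r + 180 = 0
Divide by 5: r² - 12r + 36 = 0
Factored: (r - 6)² = 0
Repeated root: r = 6
General solution: y = (C₁ + C₂x)e^(6x)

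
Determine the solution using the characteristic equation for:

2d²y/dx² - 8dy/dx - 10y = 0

Characteristic equation: 2r² - 8r - 10 = 0
Divide by 2: r² - 4r - 5 = 0
Roots: r = 5, -1 (distinct real)
General solution: y = C₁e^(5x) + C₂e^(-x)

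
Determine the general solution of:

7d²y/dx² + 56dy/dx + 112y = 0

Characteristic equation: 7r² + 56r + 112 = 0
Divide by 7: r² + 8r + 16 = 0
Factored: (r + 4)² = 0
Repeated root: r = -4
General solution: y = (C₁ + C₂x)e^(-4x)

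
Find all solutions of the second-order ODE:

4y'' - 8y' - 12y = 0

Characteristic equation: 4r² - 8r - 12 = 0
Divide by 4: r² - 2r - 3 = 0
Roots: r = 3, -1 (distinct real)
General solution: y = C₁e^(3x) + C₂e^(-x)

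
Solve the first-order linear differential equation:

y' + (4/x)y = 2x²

Using integrating factor method:

General solution: y = (2/7)x^3 + Cx^(-4)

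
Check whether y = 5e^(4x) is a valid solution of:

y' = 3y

Verification:
y = 5e^(4x)
y' = 20e^(4x)
But 3y = 15e^(4x)
y' ≠ 3y — the derivative does not match

No, it is not a solution.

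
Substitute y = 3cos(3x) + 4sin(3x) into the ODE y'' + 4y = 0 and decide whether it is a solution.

Verification:
y'' = -27cos(3x) - 36sin(3x)
y'' + 4y ≠ 0 (frequency mismatch: got 9 instead of 4)

No, it is not a solution.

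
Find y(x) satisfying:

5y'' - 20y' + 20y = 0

Characteristic equation: 5r² - 20r + 20 = 0
Divide by 5: r² - 4r + 4 = 0
Factored: (r - 2)² = 0
Repeated root: r = 2
General solution: y = (C₁ + C₂x)e^(2x)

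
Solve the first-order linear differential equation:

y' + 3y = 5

Using integrating factor method:

General solution: y = 5/3 + Ce^(-3x)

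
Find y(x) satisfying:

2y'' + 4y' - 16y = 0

Characteristic equation: 2r² + 4r - 16 = 0
Divide by 2: r² + 2r - 8 = 0
Roots: r = 2, -4 (distinct real)
General solution: y = C₁e^(2x) + C₂e^(-4x)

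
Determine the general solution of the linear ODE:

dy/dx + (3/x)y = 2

Using integrating factor method:

General solution: y = (1/2)x + Cx^(-3)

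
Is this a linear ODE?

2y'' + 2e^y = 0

No. Nonlinear (e^y is nonlinear in y)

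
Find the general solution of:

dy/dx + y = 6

Using integrating factor method:

General solution: y = 6 + Ce^(-x)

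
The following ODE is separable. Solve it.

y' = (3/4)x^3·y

Separating variables and integrating:
ln|y| = 3x^4/16 + C

General solution: y = Ce^(3x^4/16)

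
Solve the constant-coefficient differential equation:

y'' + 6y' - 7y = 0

Characteristic equation: r² + 6r - 7 = 0
Roots: r = 1, -7 (distinct real)
General solution: y = C₁e^x + C₂e^(-7x)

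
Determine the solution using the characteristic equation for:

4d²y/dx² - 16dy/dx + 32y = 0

Characteristic equation: 4r² - 16r + 32 = 0
Divide by 4: r² - 4r + 8 = 0
Roots: r = 2 ± 2i (complex conjugates)
General solution: y = e^(2x)(C₁cos(2x) + C₂sin(2x))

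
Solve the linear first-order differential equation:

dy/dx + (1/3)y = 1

Using integrating factor method:

General solution: y = 3 + Ce^(-x/3)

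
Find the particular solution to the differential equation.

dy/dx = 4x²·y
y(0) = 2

General solution: y = Ce^(4x³/3)
Applying IC y(0) = 2:
Particular solution: y = 2e^(4x³/3)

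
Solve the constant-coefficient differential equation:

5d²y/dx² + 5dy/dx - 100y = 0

Characteristic equation: 5r² + 5r - 100 = 0
Divide by 5: r² + r - 20 = 0
Roots: r = 4, -5 (distinct real)
General solution: y = C₁e^(4x) + C₂e^(-5x)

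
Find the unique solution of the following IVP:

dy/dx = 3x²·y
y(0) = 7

General solution: y = Ce^(x³)
Applying IC y(0) = 7:
Particular solution: y = 7e^(x³)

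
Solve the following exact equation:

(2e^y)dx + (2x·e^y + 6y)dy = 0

Verify exactness: ∂M/∂y = ∂N/∂x ✓
Find F(x,y) such that ∂F/∂x = M, ∂F/∂y = N
Solution: 2x·e^y + 3y² = C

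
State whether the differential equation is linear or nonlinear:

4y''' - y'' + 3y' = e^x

Linear (y and its derivatives appear to the first power only, no products of y terms)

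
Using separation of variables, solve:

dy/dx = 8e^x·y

Separating variables and integrating:
ln|y| = 8e^x + C

General solution: y = Ce^(8e^x)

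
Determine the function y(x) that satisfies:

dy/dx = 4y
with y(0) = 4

General solution: y = Ce^(4x)
Applying IC y(0) = 4:
Particular solution: y = 4e^(4x)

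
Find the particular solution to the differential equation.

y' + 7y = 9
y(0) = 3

General solution: y = 9/7 + Ce^(-7x)
Applying y(0) = 3: C = 3 - 9/7 = 12/7
Particular solution: y = 9/7 + (12/7)e^(-7x)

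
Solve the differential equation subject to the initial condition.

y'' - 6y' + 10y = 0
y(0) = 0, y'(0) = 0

General solution: y = e^(3x)(C₁cos(x) + C₂sin(x))
Complex roots r = 3 ± i
Applying ICs: C₁ = 0, C₂ = 0
Particular solution: y = 0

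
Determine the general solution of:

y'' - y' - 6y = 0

Characteristic equation: r² - r - 6 = 0
Roots: r = 3, -2 (distinct real)
General solution: y = C₁e^(3x) + C₂e^(-2x)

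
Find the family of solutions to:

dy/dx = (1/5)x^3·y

Separating variables and integrating:
ln|y| = x^4/20 + C

General solution: y = Ce^(x^4/20)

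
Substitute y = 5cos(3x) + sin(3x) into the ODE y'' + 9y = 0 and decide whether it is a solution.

Verification:
y'' = -45cos(3x) - 9sin(3x)
y'' + 9y = 0 ✓

Yes, it is a solution.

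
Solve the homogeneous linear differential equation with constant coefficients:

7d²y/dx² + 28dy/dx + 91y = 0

Characteristic equation: 7r² + 28r + 91 = 0
Divide by 7: r² + 4r + 13 = 0
Roots: r = -2 ± 3i (complex conjugates)
General solution: y = e^(-2x)(C₁cos(3x) + C₂sin(3x))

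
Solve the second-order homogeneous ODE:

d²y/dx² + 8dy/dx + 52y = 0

Characteristic equation: r² + 8r + 52 = 0
Roots: r = -4 ± 6i (complex conjugates)
General solution: y = e^(-4x)(C₁cos(6x) + C₂sin(6x))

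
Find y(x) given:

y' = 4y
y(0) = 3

General solution: y = Ce^(4x)
Applying IC y(0) = 3:
Particular solution: y = 3e^(4x)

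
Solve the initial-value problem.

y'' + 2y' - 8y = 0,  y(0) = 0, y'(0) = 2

General solution: y = C₁e^(2x) + C₂e^(-4x)
Applying ICs: C₁ = 1/3, C₂ = -1/3
Particular solution: y = (1/3)e^(2x) - (1/3)e^(-4x)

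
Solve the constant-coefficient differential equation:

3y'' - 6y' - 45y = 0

Characteristic equation: 3r² - 6r - 45 = 0
Divide by 3: r² - 2r - 15 = 0
Roots: r = 5, -3 (distinct real)
General solution: y = C₁e^(5x) + C₂e^(-3x)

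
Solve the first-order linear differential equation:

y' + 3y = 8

Using integrating factor method:

General solution: y = 8/3 + Ce^(-3x)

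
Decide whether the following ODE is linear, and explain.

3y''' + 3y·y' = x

Nonlinear (product y·y')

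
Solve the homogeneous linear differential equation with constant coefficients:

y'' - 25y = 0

Characteristic equation: r² - 25 = 0
Roots: r = 5, -5 (distinct real)
General solution: y = C₁e^(5x) + C₂e^(-5x)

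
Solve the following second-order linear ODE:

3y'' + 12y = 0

Characteristic equation: 3r² + 12 = 0
Divide by 3: r² + 4 = 0
Roots: r = ±2i (complex conjugates)
General solution: y = C₁cos(2x) + C₂sin(2x)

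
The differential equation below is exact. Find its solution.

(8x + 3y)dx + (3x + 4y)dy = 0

Verify exactness: ∂M/∂y = ∂N/∂x ✓
Find F(x,y) such that ∂F/∂x = M, ∂F/∂y = N
Solution: 4x² + 3xy + 2y² = C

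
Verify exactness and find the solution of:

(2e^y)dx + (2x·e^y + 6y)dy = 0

Verify exactness: ∂M/∂y = ∂N/∂x ✓
Find F(x,y) such that ∂F/∂x = M, ∂F/∂y = N
Solution: 2x·e^y + 3y² = C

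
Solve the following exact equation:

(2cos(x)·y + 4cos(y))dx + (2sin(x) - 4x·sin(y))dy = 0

Verify exactness: ∂M/∂y = ∂N/∂x ✓
Find F(x,y) such that ∂F/∂x = M, ∂F/∂y = N
Solution: 2sin(x)·y + 4x·cos(y) = C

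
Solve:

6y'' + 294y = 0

Characteristic equation: 6r² + 294 = 0
Divide by 6: r² + 49 = 0
Roots: r = ±7i (complex conjugates)
General solution: y = C₁cos(7x) + C₂sin(7x)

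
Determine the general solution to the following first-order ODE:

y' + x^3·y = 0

Using integrating factor method:

General solution: y = Ce^(-x^4/4)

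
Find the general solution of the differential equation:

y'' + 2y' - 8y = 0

Characteristic equation: r² + 2r - 8 = 0
Roots: r = 2, -4 (distinct real)
General solution: y = C₁e^(2x) + C₂e^(-4x)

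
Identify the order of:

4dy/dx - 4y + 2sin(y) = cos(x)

The order is 1 (highest derivative is of order 1).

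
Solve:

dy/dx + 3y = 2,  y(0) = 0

General solution: y = 2/3 + Ce^(-3x)
Applying y(0) = 0: C = 0 - 2/3 = -2/3
Particular solution: y = 2/3 - (2/3)e^(-3x)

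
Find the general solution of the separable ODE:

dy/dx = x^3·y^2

Separating variables and integrating:
-1/y = x^4/4 + C

General solution: y^-1 = (-1/4)x^4 + C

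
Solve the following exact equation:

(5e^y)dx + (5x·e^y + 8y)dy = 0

Verify exactness: ∂M/∂y = ∂N/∂x ✓
Find F(x,y) such that ∂F/∂x = M, ∂F/∂y = N
Solution: 5x·e^y + 4y² = C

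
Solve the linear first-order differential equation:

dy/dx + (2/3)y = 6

Using integrating factor method:

General solution: y = 9 + Ce^(-2x/3)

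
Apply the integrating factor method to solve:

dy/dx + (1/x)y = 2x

Using integrating factor method:

General solution: y = (2/3)x^2 + C/x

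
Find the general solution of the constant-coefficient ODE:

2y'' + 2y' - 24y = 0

Characteristic equation: 2r² + 2r - 24 = 0
Divide by 2: r² + r - 12 = 0
Roots: r = 3, -4 (distinct real)
General solution: y = C₁e^(3x) + C₂e^(-4x)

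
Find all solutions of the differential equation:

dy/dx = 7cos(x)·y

Separating variables and integrating:
ln|y| = 7sin(x) + C

General solution: y = Ce^(7sin(x))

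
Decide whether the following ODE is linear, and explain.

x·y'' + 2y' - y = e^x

Linear (y and its derivatives appear to the first power only, no products of y terms)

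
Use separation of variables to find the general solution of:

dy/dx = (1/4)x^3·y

Separating variables and integrating:
ln|y| = x^4/16 + C

General solution: y = Ce^(x^4/16)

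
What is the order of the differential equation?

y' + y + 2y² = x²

The order is 1 (highest derivative is of order 1).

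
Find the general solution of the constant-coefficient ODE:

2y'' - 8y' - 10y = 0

Characteristic equation: 2r² - 8r - 10 = 0
Divide by 2: r² - 4r - 5 = 0
Roots: r = 5, -1 (distinct real)
General solution: y = C₁e^(5x) + C₂e^(-x)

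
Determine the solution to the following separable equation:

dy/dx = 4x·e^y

Separating variables and integrating:
-e^(-y) = 2x² + C

General solution: y = -ln(C - 2x²)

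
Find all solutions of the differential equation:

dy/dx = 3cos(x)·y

Separating variables and integrating:
ln|y| = 3sin(x) + C

General solution: y = Ce^(3sin(x))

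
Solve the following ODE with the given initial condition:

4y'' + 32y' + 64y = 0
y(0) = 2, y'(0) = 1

General solution: y = (C₁ + C₂x)e^(-4x)
Repeated root r = -4
Applying ICs: C₁ = 2, C₂ = 9
Particular solution: y = (2 + 9x)e^(-4x)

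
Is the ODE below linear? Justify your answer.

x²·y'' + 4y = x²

Yes. Linear (y and its derivatives appear to the first power only, no products of y terms)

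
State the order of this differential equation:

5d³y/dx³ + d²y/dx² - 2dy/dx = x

The order is 3 (highest derivative is of order 3).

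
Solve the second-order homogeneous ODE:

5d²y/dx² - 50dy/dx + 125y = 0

Characteristic equation: 5r² - 50r + 125 = 0
Divide by 5: r² - 10r + 25 = 0
Factored: (r - 5)² = 0
Repeated root: r = 5
General solution: y = (C₁ + C₂x)e^(5x)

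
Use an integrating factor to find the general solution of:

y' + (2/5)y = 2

Using integrating factor method:

General solution: y = 5 + Ce^(-2x/5)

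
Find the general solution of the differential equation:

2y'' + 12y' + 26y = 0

Characteristic equation: 2r² + 12r + 26 = 0
Divide by 2: r² + 6r + 13 = 0
Roots: r = -3 ± 2i (complex conjugates)
General solution: y = e^(-3x)(C₁cos(2x) + C₂sin(2x))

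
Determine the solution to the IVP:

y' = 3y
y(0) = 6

General solution: y = Ce^(3x)
Applying IC y(0) = 6:
Particular solution: y = 6e^(3x)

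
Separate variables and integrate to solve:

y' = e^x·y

Separating variables and integrating:
ln|y| = e^x + C

General solution: y = Ce^(e^x)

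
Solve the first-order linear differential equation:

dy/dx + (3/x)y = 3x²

Using integrating factor method:

General solution: y = (1/2)x^3 + Cx^(-3)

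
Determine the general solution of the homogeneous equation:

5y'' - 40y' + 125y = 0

Characteristic equation: 5r² - 40r + 125 = 0
Divide by 5: r² - 8r + 25 = 0
Roots: r = 4 ± 3i (complex conjugates)
General solution: y = e^(4x)(C₁cos(3x) + C₂sin(3x))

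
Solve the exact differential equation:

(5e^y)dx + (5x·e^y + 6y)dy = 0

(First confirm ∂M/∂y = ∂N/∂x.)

Verify exactness: ∂M/∂y = ∂N/∂x ✓
Find F(x,y) such that ∂F/∂x = M, ∂F/∂y = N
Solution: 5x·e^y + 3y² = C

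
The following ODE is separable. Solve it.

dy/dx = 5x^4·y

Separating variables and integrating:
ln|y| = x^5 + C

General solution: y = Ce^(x^5)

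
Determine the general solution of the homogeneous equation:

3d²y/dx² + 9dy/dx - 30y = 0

Characteristic equation: 3r² + 9r - 30 = 0
Divide by 3: r² + 3r - 10 = 0
Roots: r = 2, -5 (distinct real)
General solution: y = C₁e^(2x) + C₂e^(-5x)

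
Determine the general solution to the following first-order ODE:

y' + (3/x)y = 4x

Using integrating factor method:

General solution: y = (4/5)x^2 + Cx^(-3)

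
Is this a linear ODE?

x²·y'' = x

Yes. Linear (y and its derivatives appear to the first power only, no products of y terms)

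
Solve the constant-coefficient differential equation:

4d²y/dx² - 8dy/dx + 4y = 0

Characteristic equation: 4r² - 8r + 4 = 0
Divide by 4: r² - 2r + 1 = 0
Factored: (r - 1)² = 0
Repeated root: r = 1
General solution: y = (C₁ + C₂x)e^x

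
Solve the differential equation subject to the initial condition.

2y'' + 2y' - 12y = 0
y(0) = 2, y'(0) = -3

General solution: y = C₁e^(2x) + C₂e^(-3x)
Applying ICs: C₁ = 3/5, C₂ = 7/5
Particular solution: y = (3/5)e^(2x) + (7/5)e^(-3x)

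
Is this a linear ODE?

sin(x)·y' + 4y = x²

Yes. Linear (y and its derivatives appear to the first power only, no products of y terms)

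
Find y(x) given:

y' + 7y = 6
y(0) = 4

General solution: y = 6/7 + Ce^(-7x)
Applying y(0) = 4: C = 4 - 6/7 = 22/7
Particular solution: y = 6/7 + (22/7)e^(-7x)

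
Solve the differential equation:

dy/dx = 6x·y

Separating variables and integrating:
ln|y| = 3x^2 + C

General solution: y = Ce^(3x^2)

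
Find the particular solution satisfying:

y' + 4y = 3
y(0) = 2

General solution: y = 3/4 + Ce^(-4x)
Applying y(0) = 2: C = 2 - 3/4 = 5/4
Particular solution: y = 3/4 + (5/4)e^(-4x)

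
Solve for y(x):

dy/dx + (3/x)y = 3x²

Using integrating factor method:

General solution: y = (1/2)x^3 + Cx^(-3)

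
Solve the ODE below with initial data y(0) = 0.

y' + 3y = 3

General solution: y = 1 + Ce^(-3x)
Applying y(0) = 0: C = 0 - 1 = -1
Particular solution: y = 1 - e^(-3x)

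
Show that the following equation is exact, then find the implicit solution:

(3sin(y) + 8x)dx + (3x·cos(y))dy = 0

Verify exactness: ∂M/∂y = ∂N/∂x ✓
Find F(x,y) such that ∂F/∂x = M, ∂F/∂y = N
Solution: 3x·sin(y) + 4x² = C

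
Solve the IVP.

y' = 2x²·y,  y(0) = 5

General solution: y = Ce^(2x³/3)
Applying IC y(0) = 5:
Particular solution: y = 5e^(2x³/3)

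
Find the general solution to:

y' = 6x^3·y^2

Separating variables and integrating:
-1/y = 3x^4/2 + C

General solution: y^-1 = (-3/2)x^4 + C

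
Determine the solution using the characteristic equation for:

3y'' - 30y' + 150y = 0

Characteristic equation: 3r² - 30r + 150 = 0
Divide by 3: r² - 10r + 50 = 0
Roots: r = 5 ± 5i (complex conjugates)
General solution: y = e^(5x)(C₁cos(5x) + C₂sin(5x))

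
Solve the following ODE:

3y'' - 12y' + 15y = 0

Characteristic equation: 3r² - 12r + 15 = 0
Divide by 3: r² - 4r + 5 = 0
Roots: r = 2 ± i (complex conjugates)
General solution: y = e^(2x)(C₁cos(x) + C₂sin(x))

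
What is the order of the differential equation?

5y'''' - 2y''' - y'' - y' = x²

The order is 4 (highest derivative is of order 4).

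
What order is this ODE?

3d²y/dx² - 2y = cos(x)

The order is 2 (highest derivative is of order 2).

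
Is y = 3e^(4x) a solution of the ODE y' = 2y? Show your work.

Verification:
y = 3e^(4x)
y' = 12e^(4x)
But 2y = 6e^(4x)
y' ≠ 2y — the derivative does not match

No, it is not a solution.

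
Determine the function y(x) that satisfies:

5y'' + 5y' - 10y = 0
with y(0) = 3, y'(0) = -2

General solution: y = C₁e^x + C₂e^(-2x)
Applying ICs: C₁ = 4/3, C₂ = 5/3
Particular solution: y = (4/3)e^x + (5/3)e^(-2x)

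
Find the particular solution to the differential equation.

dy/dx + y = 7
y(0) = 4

General solution: y = 7 + Ce^(-x)
Applying y(0) = 4: C = 4 - 7 = -3
Particular solution: y = 7 - 3e^(-x)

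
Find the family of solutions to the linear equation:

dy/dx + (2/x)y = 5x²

Using integrating factor method:

General solution: y = x^3 + Cx^(-2)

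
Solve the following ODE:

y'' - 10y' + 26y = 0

Characteristic equation: r² - 10r + 26 = 0
Roots: r = 5 ± i (complex conjugates)
General solution: y = e^(5x)(C₁cos(x) + C₂sin(x))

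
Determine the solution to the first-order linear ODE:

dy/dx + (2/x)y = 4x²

Using integrating factor method:

General solution: y = (4/5)x^3 + Cx^(-2)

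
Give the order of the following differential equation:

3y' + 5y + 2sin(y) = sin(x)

The order is 1 (highest derivative is of order 1).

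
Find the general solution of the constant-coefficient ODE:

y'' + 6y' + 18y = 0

Characteristic equation: r² + 6r + 18 = 0
Roots: r = -3 ± 3i (complex conjugates)
General solution: y = e^(-3x)(C₁cos(3x) + C₂sin(3x))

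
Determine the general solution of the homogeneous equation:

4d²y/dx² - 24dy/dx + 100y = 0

Characteristic equation: 4r² - 24r + 100 = 0
Divide by 4: r² - 6r + 25 = 0
Roots: r = 3 ± 4i (complex conjugates)
General solution: y = e^(3x)(C₁cos(4x) + C₂sin(4x))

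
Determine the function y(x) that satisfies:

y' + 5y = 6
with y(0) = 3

General solution: y = 6/5 + Ce^(-5x)
Applying y(0) = 3: C = 3 - 6/5 = 9/5
Particular solution: y = 6/5 + (9/5)e^(-5x)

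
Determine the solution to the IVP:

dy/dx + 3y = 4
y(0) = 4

General solution: y = 4/3 + Ce^(-3x)
Applying y(0) = 4: C = 4 - 4/3 = 8/3
Particular solution: y = 4/3 + (8/3)e^(-3x)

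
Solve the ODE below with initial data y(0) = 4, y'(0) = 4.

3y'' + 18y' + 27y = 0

General solution: y = (C₁ + C₂x)e^(-3x)
Repeated root r = -3
Applying ICs: C₁ = 4, C₂ = 16
Particular solution: y = (4 + 16x)e^(-3x)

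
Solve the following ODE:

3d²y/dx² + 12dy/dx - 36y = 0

Characteristic equation: 3r² + 12r - 36 = 0
Divide by 3: r² + 4r - 12 = 0
Roots: r = 2, -6 (distinct real)
General solution: y = C₁e^(2x) + C₂e^(-6x)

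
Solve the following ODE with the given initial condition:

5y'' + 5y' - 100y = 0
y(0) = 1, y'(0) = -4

General solution: y = C₁e^(4x) + C₂e^(-5x)
Applying ICs: C₁ = 1/9, C₂ = 8/9
Particular solution: y = (1/9)e^(4x) + (8/9)e^(-5x)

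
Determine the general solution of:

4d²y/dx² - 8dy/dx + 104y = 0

Characteristic equation: 4r² - 8r + 104 = 0
Divide by 4: r² - 2r + 26 = 0
Roots: r = 1 ± 5i (complex conjugates)
General solution: y = e^x(C₁cos(5x) + C₂sin(5x))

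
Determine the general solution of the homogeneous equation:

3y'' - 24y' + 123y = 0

Characteristic equation: 3r² - 24r + 123 = 0
Divide by 3: r² - 8r + 41 = 0
Roots: r = 4 ± 5i (complex conjugates)
General solution: y = e^(4x)(C₁cos(5x) + C₂sin(5x))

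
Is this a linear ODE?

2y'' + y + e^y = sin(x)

No. Nonlinear (e^y is nonlinear in y)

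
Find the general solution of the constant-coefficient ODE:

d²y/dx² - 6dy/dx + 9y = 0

Characteristic equation: r² - 6r + 9 = 0
Factored: (r - 3)² = 0
Repeated root: r = 3
General solution: y = (C₁ + C₂x)e^(3x)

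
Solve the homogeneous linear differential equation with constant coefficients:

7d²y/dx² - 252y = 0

Characteristic equation: 7r² - 252 = 0
Divide by 7: r² - 36 = 0
Roots: r = 6, -6 (distinct real)
General solution: y = C₁e^(6x) + C₂e^(-6x)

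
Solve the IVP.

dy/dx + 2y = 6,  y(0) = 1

General solution: y = 3 + Ce^(-2x)
Applying y(0) = 1: C = 1 - 3 = -2
Particular solution: y = 3 - 2e^(-2x)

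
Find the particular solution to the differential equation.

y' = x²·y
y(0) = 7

General solution: y = Ce^(x³/3)
Applying IC y(0) = 7:
Particular solution: y = 7e^(x³/3)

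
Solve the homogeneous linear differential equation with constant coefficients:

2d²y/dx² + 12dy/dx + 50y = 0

Characteristic equation: 2r² + 12r + 50 = 0
Divide by 2: r² + 6r + 25 = 0
Roots: r = -3 ± 4i (complex conjugates)
General solution: y = e^(-3x)(C₁cos(4x) + C₂sin(4x))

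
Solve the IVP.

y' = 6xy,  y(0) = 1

General solution: y = Ce^(3x²)
Applying IC y(0) = 1:
Particular solution: y = e^(3x²)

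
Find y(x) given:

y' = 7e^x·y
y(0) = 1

General solution: y = Ce^(7e^x)
Applying IC y(0) = 1:
Particular solution: y = e^(7(e^x - 1))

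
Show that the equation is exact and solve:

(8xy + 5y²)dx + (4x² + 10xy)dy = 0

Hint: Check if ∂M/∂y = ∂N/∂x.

Verify exactness: ∂M/∂y = ∂N/∂x ✓
Find F(x,y) such that ∂F/∂x = M, ∂F/∂y = N
Solution: 4x²y + 5xy² = C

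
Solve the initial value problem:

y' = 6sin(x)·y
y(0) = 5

General solution: y = Ce^(-6cos(x))
Applying IC y(0) = 5:
Particular solution: y = 5e^(6(1-cos(x)))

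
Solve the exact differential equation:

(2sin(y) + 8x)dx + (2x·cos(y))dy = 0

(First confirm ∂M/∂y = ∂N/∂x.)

Verify exactness: ∂M/∂y = ∂N/∂x ✓
Find F(x,y) such that ∂F/∂x = M, ∂F/∂y = N
Solution: 2x·sin(y) + 4x² = C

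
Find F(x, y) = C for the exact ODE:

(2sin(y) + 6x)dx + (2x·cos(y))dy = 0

Verify exactness: ∂M/∂y = ∂N/∂x ✓
Find F(x,y) such that ∂F/∂x = M, ∂F/∂y = N
Solution: 2x·sin(y) + 3x² = C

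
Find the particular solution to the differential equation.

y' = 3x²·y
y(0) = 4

General solution: y = Ce^(x³)
Applying IC y(0) = 4:
Particular solution: y = 4e^(x³)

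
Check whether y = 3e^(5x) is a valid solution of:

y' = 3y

Verification:
y = 3e^(5x)
y' = 15e^(5x)
But 3y = 9e^(5x)
y' ≠ 3y — the derivative does not match

No, it is not a solution.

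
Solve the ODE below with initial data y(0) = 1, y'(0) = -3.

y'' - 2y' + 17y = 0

General solution: y = e^x(C₁cos(4x) + C₂sin(4x))
Complex roots r = 1 ± 4i
Applying ICs: C₁ = 1, C₂ = -1
Particular solution: y = e^x(cos(4x) - sin(4x))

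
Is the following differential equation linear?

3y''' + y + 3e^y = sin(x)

No. Nonlinear (e^y is nonlinear in y)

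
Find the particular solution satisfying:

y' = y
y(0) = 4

General solution: y = Ce^x
Applying IC y(0) = 4:
Particular solution: y = 4e^x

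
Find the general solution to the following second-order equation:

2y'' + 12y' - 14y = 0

Characteristic equation: 2r² + 12r - 14 = 0
Divide by 2: r² + 6r - 7 = 0
Roots: r = 1, -7 (distinct real)
General solution: y = C₁e^x + C₂e^(-7x)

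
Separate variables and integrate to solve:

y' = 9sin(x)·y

Separating variables and integrating:
ln|y| = -9cos(x) + C

General solution: y = Ce^(-9cos(x))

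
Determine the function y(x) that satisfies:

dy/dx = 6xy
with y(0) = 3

General solution: y = Ce^(3x²)
Applying IC y(0) = 3:
Particular solution: y = 3e^(3x²)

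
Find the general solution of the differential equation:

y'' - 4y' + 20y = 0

Characteristic equation: r² - 4r + 20 = 0
Roots: r = 2 ± 4i (complex conjugates)
General solution: y = e^(2x)(C₁cos(4x) + C₂sin(4x))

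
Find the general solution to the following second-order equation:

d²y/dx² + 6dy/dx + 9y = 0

Characteristic equation: r² + 6r + 9 = 0
Factored: (r + 3)² = 0
Repeated root: r = -3
General solution: y = (C₁ + C₂x)e^(-3x)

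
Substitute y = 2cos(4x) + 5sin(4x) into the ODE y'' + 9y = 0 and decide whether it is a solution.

Verification:
y'' = -32cos(4x) - 80sin(4x)
y'' + 9y ≠ 0 (frequency mismatch: got 16 instead of 9)

No, it is not a solution.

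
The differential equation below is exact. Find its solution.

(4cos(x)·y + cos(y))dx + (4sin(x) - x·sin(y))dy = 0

Verify exactness: ∂M/∂y = ∂N/∂x ✓
Find F(x,y) such that ∂F/∂x = M, ∂F/∂y = N
Solution: 4sin(x)·y + x·cos(y) = C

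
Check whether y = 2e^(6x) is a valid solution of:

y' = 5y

Verification:
y = 2e^(6x)
y' = 12e^(6x)
But 5y = 10e^(6x)
y' ≠ 5y — the derivative does not match

No, it is not a solution.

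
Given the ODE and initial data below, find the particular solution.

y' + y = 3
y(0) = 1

General solution: y = 3 + Ce^(-x)
Applying y(0) = 1: C = 1 - 3 = -2
Particular solution: y = 3 - 2e^(-x)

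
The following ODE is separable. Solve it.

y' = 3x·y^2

Separating variables and integrating:
-1/y = 3x^2/2 + C

General solution: y^-1 = (-3/2)x^2 + C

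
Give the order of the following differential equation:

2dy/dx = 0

The order is 1 (highest derivative is of order 1).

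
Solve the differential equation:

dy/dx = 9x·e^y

Separating variables and integrating:
-e^(-y) = 9x²/2 + C

General solution: y = -ln(C - 9x²/2)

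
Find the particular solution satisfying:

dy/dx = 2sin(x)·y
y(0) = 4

General solution: y = Ce^(-2cos(x))
Applying IC y(0) = 4:
Particular solution: y = 4e^(2(1-cos(x)))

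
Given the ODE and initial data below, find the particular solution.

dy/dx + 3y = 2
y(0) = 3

General solution: y = 2/3 + Ce^(-3x)
Applying y(0) = 3: C = 3 - 2/3 = 7/3
Particular solution: y = 2/3 + (7/3)e^(-3x)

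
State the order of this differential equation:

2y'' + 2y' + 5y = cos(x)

The order is 2 (highest derivative is of order 2).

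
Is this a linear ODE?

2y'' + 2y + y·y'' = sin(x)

No. Nonlinear (y·y'' term)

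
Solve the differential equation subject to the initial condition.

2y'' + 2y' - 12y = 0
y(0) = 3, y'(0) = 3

General solution: y = C₁e^(2x) + C₂e^(-3x)
Applying ICs: C₁ = 12/5, C₂ = 3/5
Particular solution: y = (12/5)e^(2x) + (3/5)e^(-3x)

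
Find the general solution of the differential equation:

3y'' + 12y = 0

Characteristic equation: 3r² + 12 = 0
Divide by 3: r² + 4 = 0
Roots: r = ±2i (complex conjugates)
General solution: y = C₁cos(2x) + C₂sin(2x)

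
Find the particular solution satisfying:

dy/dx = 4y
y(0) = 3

General solution: y = Ce^(4x)
Applying IC y(0) = 3:
Particular solution: y = 3e^(4x)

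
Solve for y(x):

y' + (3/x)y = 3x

Using integrating factor method:

General solution: y = (3/5)x^2 + Cx^(-3)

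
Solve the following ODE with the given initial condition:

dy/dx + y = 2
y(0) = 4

General solution: y = 2 + Ce^(-x)
Applying y(0) = 4: C = 4 - 2 = 2
Particular solution: y = 2 + 2e^(-x)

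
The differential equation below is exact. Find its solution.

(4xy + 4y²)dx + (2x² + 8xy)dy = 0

Verify exactness: ∂M/∂y = ∂N/∂x ✓
Find F(x,y) such that ∂F/∂x = M, ∂F/∂y = N
Solution: 2x²y + 4xy² = C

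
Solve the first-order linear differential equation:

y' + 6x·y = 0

Using integrating factor method:

General solution: y = Ce^(-3x^2)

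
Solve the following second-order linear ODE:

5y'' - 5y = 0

Characteristic equation: 5r² - 5 = 0
Divide by 5: r² - 1 = 0
Roots: r = 1, -1 (distinct real)
General solution: y = C₁e^x + C₂e^(-x)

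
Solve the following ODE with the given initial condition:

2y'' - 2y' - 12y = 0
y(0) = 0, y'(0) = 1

General solution: y = C₁e^(3x) + C₂e^(-2x)
Applying ICs: C₁ = 1/5, C₂ = -1/5
Particular solution: y = (1/5)e^(3x) - (1/5)e^(-2x)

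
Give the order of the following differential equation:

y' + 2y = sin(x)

The order is 1 (highest derivative is of order 1).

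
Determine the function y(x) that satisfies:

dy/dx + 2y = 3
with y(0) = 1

General solution: y = 3/2 + Ce^(-2x)
Applying y(0) = 1: C = 1 - 3/2 = -1/2
Particular solution: y = 3/2 - (1/2)e^(-2x)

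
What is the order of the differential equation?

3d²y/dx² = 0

The order is 2 (highest derivative is of order 2).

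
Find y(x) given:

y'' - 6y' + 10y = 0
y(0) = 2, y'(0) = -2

General solution: y = e^(3x)(C₁cos(x) + C₂sin(x))
Complex roots r = 3 ± i
Applying ICs: C₁ = 2, C₂ = -8
Particular solution: y = e^(3x)(2cos(x) - 8sin(x))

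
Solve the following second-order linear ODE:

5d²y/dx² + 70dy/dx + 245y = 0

Characteristic equation: 5r² + 70r + 245 = 0
Divide by 5: r² + 14r + 49 = 0
Factored: (r + 7)² = 0
Repeated root: r = -7
General solution: y = (C₁ + C₂x)e^(-7x)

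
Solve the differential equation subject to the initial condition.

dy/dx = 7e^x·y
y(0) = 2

General solution: y = Ce^(7e^x)
Applying IC y(0) = 2:
Particular solution: y = 2e^(7(e^x - 1))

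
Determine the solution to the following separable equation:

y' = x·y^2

Separating variables and integrating:
-1/y = x^2/2 + C

General solution: y^-1 = (-1/2)x^2 + C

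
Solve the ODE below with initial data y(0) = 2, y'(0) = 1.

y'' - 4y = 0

General solution: y = C₁e^(2x) + C₂e^(-2x)
Applying ICs: C₁ = 5/4, C₂ = 3/4
Particular solution: y = (5/4)e^(2x) + (3/4)e^(-2x)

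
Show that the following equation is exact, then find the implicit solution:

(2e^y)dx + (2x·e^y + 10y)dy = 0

Verify exactness: ∂M/∂y = ∂N/∂x ✓
Find F(x,y) such that ∂F/∂x = M, ∂F/∂y = N
Solution: 2x·e^y + 5y² = C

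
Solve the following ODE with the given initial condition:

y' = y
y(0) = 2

General solution: y = Ce^x
Applying IC y(0) = 2:
Particular solution: y = 2e^x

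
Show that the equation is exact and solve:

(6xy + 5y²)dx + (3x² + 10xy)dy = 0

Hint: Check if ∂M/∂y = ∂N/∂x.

Verify exactness: ∂M/∂y = ∂N/∂x ✓
Find F(x,y) such that ∂F/∂x = M, ∂F/∂y = N
Solution: 3x²y + 5xy² = C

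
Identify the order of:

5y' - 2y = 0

The order is 1 (highest derivative is of order 1).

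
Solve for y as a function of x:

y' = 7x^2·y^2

Separating variables and integrating:
-1/y = 7x^3/3 + C

General solution: y^-1 = (-7/3)x^3 + C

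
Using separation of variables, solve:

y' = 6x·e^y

Separating variables and integrating:
-e^(-y) = 3x² + C

General solution: y = -ln(C - 3x²)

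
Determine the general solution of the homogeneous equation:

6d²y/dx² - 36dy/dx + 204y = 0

Characteristic equation: 6r² - 36r + 204 = 0
Divide by 6: r² - 6r + 34 = 0
Roots: r = 3 ± 5i (complex conjugates)
General solution: y = e^(3x)(C₁cos(5x) + C₂sin(5x))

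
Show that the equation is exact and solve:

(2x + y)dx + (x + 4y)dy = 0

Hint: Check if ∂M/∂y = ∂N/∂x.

Verify exactness: ∂M/∂y = ∂N/∂x ✓
Find F(x,y) such that ∂F/∂x = M, ∂F/∂y = N
Solution: x² + xy + 2y² = C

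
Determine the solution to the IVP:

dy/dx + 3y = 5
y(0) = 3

General solution: y = 5/3 + Ce^(-3x)
Applying y(0) = 3: C = 3 - 5/3 = 4/3
Particular solution: y = 5/3 + (4/3)e^(-3x)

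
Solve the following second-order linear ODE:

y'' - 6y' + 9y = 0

Characteristic equation: r² - 6r + 9 = 0
Factored: (r - 3)² = 0
Repeated root: r = 3
General solution: y = (C₁ + C₂x)e^(3x)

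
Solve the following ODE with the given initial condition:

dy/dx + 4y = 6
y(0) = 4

General solution: y = 3/2 + Ce^(-4x)
Applying y(0) = 4: C = 4 - 3/2 = 5/2
Particular solution: y = 3/2 + (5/2)e^(-4x)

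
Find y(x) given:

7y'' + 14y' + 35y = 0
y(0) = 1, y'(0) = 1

General solution: y = e^(-x)(C₁cos(2x) + C₂sin(2x))
Complex roots r = -1 ± 2i
Applying ICs: C₁ = 1, C₂ = 1
Particular solution: y = e^(-x)(cos(2x) + sin(2x))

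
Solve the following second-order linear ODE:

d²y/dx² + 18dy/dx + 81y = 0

Characteristic equation: r² + 18r + 81 = 0
Factored: (r + 9)² = 0
Repeated root: r = -9
General solution: y = (C₁ + C₂x)e^(-9x)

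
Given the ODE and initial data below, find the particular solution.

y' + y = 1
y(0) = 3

General solution: y = 1 + Ce^(-x)
Applying y(0) = 3: C = 3 - 1 = 2
Particular solution: y = 1 + 2e^(-x)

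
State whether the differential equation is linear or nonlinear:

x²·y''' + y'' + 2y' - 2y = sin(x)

Linear (y and its derivatives appear to the first power only, no products of y terms)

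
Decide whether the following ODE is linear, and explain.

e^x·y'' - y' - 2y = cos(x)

Linear (y and its derivatives appear to the first power only, no products of y terms)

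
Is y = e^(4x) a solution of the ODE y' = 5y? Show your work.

Verification:
y = e^(4x)
y' = 4e^(4x)
But 5y = 5e^(4x)
y' ≠ 5y — the derivative does not match

No, it is not a solution.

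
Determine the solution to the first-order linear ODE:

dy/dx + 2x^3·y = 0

Using integrating factor method:

General solution: y = Ce^(-x^4/2)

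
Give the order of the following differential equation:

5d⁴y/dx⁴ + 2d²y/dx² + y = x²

The order is 4 (highest derivative is of order 4).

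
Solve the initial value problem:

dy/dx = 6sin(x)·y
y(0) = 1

General solution: y = Ce^(-6cos(x))
Applying IC y(0) = 1:
Particular solution: y = e^(6(1-cos(x)))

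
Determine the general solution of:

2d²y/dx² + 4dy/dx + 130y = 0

Characteristic equation: 2r² + 4r + 130 = 0
Divide by 2: r² + 2r + 65 = 0
Roots: r = -1 ± 8i (complex conjugates)
General solution: y = e^(-x)(C₁cos(8x) + C₂sin(8x))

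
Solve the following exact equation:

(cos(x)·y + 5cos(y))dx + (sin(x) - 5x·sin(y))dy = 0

Verify exactness: ∂M/∂y = ∂N/∂x ✓
Find F(x,y) such that ∂F/∂x = M, ∂F/∂y = N
Solution: sin(x)·y + 5x·cos(y) = C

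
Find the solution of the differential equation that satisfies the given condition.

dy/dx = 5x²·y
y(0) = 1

General solution: y = Ce^(5x³/3)
Applying IC y(0) = 1:
Particular solution: y = e^(5x³/3)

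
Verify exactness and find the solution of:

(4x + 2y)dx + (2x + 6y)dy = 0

Verify exactness: ∂M/∂y = ∂N/∂x ✓
Find F(x,y) such that ∂F/∂x = M, ∂F/∂y = N
Solution: 2x² + 2xy + 3y² = C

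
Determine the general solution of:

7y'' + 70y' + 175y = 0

Characteristic equation: 7r² + 70r + 175 = 0
Divide by 7: r² + 10r + 25 = 0
Factored: (r + 5)² = 0
Repeated root: r = -5
General solution: y = (C₁ + C₂x)e^(-5x)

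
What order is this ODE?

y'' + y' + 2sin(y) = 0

The order is 2 (highest derivative is of order 2).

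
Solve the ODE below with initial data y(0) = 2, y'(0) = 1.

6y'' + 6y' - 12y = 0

General solution: y = C₁e^x + C₂e^(-2x)
Applying ICs: C₁ = 5/3, C₂ = 1/3
Particular solution: y = (5/3)e^x + (1/3)e^(-2x)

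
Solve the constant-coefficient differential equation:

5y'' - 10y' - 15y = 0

Characteristic equation: 5r² - 10r - 15 = 0
Divide by 5: r² - 2r - 3 = 0
Roots: r = 3, -1 (distinct real)
General solution: y = C₁e^(3x) + C₂e^(-x)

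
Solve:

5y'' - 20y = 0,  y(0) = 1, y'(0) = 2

General solution: y = C₁e^(2x) + C₂e^(-2x)
Applying ICs: C₁ = 1, C₂ = 0
Particular solution: y = e^(2x)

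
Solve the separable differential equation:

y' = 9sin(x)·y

Separating variables and integrating:
ln|y| = -9cos(x) + C

General solution: y = Ce^(-9cos(x))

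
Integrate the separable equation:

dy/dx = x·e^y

Separating variables and integrating:
-e^(-y) = x²/2 + C

General solution: y = -ln(C - x²/2)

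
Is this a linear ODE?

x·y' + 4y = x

Yes. Linear (y and its derivatives appear to the first power only, no products of y terms)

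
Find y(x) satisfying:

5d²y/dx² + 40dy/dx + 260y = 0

Characteristic equation: 5r² + 40r + 260 = 0
Divide by 5: r² + 8r + 52 = 0
Roots: r = -4 ± 6i (complex conjugates)
General solution: y = e^(-4x)(C₁cos(6x) + C₂sin(6x))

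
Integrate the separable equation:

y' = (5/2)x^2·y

Separating variables and integrating:
ln|y| = 5x^3/6 + C

General solution: y = Ce^(5x^3/6)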